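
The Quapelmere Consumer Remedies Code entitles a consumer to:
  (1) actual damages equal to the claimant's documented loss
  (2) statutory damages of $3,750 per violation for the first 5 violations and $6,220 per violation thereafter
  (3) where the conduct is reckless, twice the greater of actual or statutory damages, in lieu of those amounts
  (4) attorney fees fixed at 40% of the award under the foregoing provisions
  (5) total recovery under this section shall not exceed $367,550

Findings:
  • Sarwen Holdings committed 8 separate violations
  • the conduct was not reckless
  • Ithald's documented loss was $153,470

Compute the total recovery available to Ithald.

$267,232

First 5 violations: 5 × $3,750 = $18,750
Remaining violations: (8 − 5) × $6,220 = $18,660
Statutory damages: $18,750 + $18,660 = $37,410
Conduct not reckless: the in-lieu enhancement does not apply.
Actual plus statutory damages: $153,470 + $37,410 = $190,880
Attorney fees: 40% of $190,880 = $76,352
Total before cap: $190,880 + $76,352 = $267,232
Cap at $367,550: $267,232 is within the cap, no reduction.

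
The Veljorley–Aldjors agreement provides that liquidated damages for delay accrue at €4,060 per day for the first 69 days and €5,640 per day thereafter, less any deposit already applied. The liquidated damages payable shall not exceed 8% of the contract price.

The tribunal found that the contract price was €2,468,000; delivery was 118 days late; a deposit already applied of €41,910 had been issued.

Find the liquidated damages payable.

First 69 days: 69 × €4,060 = €280,140
Remaining days: (118 − 69) × €5,640 = €276,360
Accrued per-day damages: €280,140 + €276,360 = €556,500
Less deposit already applied: €556,500 − €41,910 = €514,590
Cap: 8% of €2,468,000 = €197,440
Cap at €197,440: €514,590 exceeds the cap → €197,440

€197,440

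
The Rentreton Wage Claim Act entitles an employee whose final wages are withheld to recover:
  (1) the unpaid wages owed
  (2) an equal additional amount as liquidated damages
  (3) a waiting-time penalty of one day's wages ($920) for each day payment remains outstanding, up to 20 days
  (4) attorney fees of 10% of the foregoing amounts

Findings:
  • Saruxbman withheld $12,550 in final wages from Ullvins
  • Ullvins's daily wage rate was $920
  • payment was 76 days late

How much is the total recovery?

Total award: $47,850

Liquidated damages (equal amount): $12,550
Penalty days: min(76, 20) = 20
Waiting-time penalty: 20 × $920 = $18,400
Subtotal: $12,550 + $12,550 + $18,400 = $43,500
Attorney fees: 10% of $43,500 = $4,350
Total award: $43,500 + $4,350 = $47,850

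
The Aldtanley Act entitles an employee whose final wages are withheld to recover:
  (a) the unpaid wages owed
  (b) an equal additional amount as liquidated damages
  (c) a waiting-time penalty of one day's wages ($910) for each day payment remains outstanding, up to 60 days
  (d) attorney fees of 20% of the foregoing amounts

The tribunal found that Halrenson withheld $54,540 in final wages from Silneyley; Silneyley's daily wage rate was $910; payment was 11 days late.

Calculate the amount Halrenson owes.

$142,908

Liquidated damages (equal amount): $54,540
Penalty days: min(11, 60) = 11
Waiting-time penalty: 11 × $910 = $10,010
Subtotal: $54,540 + $54,540 + $10,010 = $119,090
Attorney fees: 20% of $119,090 = $23,818
Total award: $119,090 + $23,818 = $142,908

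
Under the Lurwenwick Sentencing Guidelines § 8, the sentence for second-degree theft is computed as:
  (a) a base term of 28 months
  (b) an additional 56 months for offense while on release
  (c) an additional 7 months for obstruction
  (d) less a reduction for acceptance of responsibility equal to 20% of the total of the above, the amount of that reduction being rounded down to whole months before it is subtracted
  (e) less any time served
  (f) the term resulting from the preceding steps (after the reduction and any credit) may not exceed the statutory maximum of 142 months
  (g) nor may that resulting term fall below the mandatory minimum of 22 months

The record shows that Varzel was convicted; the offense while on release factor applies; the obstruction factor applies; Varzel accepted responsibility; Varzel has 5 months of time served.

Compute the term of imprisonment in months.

Sentence: 68 months

Offense while on release enhancement: +56 months
Obstruction enhancement: +7 months
Adjusted term: 28 months + 56 months + 7 months = 91 months
Acceptance of responsibility reduction: 20% of 91 months = 18 months (rounded down)
After reduction: 91 − 18 = 73 months
Less time served: 73 months − 5 months = 68 months
Cap at 142 months: 68 months is within the cap, no reduction.
Minimum 22 months: 68 months meets the minimum, no increase.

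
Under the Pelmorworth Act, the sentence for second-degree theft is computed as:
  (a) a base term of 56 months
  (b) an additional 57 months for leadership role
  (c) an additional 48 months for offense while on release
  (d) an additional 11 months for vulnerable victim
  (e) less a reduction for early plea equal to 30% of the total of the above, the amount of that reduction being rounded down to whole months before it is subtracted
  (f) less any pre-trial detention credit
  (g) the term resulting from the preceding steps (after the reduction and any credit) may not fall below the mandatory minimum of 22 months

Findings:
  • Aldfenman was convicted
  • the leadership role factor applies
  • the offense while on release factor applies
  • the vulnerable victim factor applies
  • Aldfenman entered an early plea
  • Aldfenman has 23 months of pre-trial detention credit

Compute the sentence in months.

Leadership role enhancement: +57 months
Offense while on release enhancement: +48 months
Vulnerable victim enhancement: +11 months
Adjusted term: 56 months + 57 months + 48 months + 11 months = 172 months
Early plea reduction: 30% of 172 months = 51 months (rounded down)
After reduction: 172 − 51 = 121 months
Less pre-trial detention credit: 121 months − 23 months = 98 months
Minimum 22 months: 98 months meets the minimum, no increase.

Sentence: 98 months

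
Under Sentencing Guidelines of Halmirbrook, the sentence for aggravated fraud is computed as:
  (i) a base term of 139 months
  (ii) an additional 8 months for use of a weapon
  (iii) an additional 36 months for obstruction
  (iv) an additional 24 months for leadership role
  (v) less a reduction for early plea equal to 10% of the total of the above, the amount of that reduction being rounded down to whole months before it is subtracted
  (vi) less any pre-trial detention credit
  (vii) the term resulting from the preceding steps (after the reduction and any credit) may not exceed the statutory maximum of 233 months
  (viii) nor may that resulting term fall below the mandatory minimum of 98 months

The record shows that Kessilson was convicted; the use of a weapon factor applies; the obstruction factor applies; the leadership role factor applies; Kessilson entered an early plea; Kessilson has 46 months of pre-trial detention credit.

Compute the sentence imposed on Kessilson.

141 months

Use of a weapon enhancement: +8 months
Obstruction enhancement: +36 months
Leadership role enhancement: +24 months
Adjusted term: 139 months + 8 months + 36 months + 24 months = 207 months
Early plea reduction: 10% of 207 months = 20 months (rounded down)
After reduction: 207 − 20 = 187 months
Less pre-trial detention credit: 187 months − 46 months = 141 months
Cap at 233 months: 141 months is within the cap, no reduction.
Minimum 98 months: 141 months meets the minimum, no increase.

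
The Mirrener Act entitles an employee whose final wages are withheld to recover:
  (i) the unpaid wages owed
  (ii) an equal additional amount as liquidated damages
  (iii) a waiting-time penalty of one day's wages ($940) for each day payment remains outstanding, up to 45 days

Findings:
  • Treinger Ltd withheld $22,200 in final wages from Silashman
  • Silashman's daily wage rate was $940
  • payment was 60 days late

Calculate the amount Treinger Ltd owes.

$86,700

Liquidated damages (equal amount): $22,200
Penalty days: min(60, 45) = 45
Waiting-time penalty: 45 × $940 = $42,300
Total award: $22,200 + $22,200 + $42,300 = $86,700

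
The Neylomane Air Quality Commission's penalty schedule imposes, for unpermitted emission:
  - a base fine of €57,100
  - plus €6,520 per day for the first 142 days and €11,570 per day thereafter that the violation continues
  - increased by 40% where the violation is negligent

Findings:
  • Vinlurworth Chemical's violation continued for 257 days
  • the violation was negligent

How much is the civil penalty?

First 142 days: 142 × €6,520 = €925,840
Remaining days: (257 − 142) × €11,570 = €1,330,550
Per-day component: €925,840 + €1,330,550 = €2,256,390
Base plus per-day: €57,100 + €2,256,390 = €2,313,490
Enhancement: 40% of €2,313,490 = €925,396
Enhanced fine: €2,313,490 + €925,396 = €3,238,886

€3,238,886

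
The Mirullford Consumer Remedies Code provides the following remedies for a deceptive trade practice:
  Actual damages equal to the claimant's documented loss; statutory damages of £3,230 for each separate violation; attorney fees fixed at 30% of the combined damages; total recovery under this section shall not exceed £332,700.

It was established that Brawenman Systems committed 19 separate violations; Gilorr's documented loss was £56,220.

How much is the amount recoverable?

Statutory damages: 19 × £3,230 = £61,370
Combined damages: £56,220 + £61,370 = £117,590
Attorney fees: 30% of £117,590 = £35,277
Total before cap: £117,590 + £35,277 = £152,867
Cap at £332,700: £152,867 is within the cap, no reduction.

Total recovery: £152,867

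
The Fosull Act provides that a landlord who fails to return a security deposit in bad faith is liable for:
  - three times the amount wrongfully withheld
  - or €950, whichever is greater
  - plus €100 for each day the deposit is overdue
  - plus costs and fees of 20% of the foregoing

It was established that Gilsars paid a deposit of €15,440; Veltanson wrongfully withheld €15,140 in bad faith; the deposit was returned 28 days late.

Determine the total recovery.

€57,864

Trebled: 3 × €15,140 = €45,420
Minimum €950: €45,420 meets the minimum, no increase.
Late-return penalty: 28 × €100 = €2,800
Damages plus late penalty: €45,420 + €2,800 = €48,220
Costs and fees: 20% of €48,220 = €9,644
Total recovery: €48,220 + €9,644 = €57,864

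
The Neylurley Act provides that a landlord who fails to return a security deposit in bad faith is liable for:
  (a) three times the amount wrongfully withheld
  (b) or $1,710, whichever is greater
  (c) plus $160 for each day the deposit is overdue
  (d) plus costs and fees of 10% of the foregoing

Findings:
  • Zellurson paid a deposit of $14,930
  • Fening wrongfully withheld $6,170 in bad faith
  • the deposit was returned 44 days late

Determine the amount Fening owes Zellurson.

Trebled: 3 × $6,170 = $18,510
Minimum $1,710: $18,510 meets the minimum, no increase.
Late-return penalty: 44 × $160 = $7,040
Damages plus late penalty: $18,510 + $7,040 = $25,550
Costs and fees: 10% of $25,550 = $2,555
Total recovery: $25,550 + $2,555 = $28,105

Recovery: $28,105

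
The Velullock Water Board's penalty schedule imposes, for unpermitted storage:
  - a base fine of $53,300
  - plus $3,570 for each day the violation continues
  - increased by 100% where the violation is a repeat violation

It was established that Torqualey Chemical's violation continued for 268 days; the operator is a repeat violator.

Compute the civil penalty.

Per-day component: 268 × $3,570 = $956,760
Base plus per-day: $53,300 + $956,760 = $1,010,060
Enhancement: 100% of $1,010,060 = $1,010,060
Enhanced fine: $1,010,060 + $1,010,060 = $2,020,120

Civil penalty: $2,020,120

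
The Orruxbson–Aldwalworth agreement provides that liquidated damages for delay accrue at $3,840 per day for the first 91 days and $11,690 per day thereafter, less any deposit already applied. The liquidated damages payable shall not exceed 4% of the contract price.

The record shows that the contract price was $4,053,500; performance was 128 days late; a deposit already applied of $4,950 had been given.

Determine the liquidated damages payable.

Liquidated damages: $162,140

First 91 days: 91 × $3,840 = $349,440
Remaining days: (128 − 91) × $11,690 = $432,530
Accrued per-day damages: $349,440 + $432,530 = $781,970
Less deposit already applied: $781,970 − $4,950 = $777,020
Cap: 4% of $4,053,500 = $162,140
Cap at $162,140: $777,020 exceeds the cap → $162,140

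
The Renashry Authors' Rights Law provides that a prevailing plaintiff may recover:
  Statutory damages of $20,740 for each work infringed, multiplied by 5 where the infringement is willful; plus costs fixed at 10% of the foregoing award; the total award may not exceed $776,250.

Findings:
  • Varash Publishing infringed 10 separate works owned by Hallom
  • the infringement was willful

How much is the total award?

$776,250

Statutory damages: 10 × $20,740 = $207,400
Multiplied by 5: 5 × $207,400 = $1,037,000
Costs: 10% of $1,037,000 = $103,700
Award plus costs: $1,037,000 + $103,700 = $1,140,700
Cap at $776,250: $1,140,700 exceeds the cap → $776,250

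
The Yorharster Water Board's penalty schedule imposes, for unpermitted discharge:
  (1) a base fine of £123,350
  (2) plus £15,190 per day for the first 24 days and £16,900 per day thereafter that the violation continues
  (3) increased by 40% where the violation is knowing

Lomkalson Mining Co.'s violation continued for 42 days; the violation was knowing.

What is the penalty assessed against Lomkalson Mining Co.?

First 24 days: 24 × £15,190 = £364,560
Remaining days: (42 − 24) × £16,900 = £304,200
Per-day component: £364,560 + £304,200 = £668,760
Base plus per-day: £123,350 + £668,760 = £792,110
Enhancement: 40% of £792,110 = £316,844
Enhanced fine: £792,110 + £316,844 = £1,108,954

£1,108,954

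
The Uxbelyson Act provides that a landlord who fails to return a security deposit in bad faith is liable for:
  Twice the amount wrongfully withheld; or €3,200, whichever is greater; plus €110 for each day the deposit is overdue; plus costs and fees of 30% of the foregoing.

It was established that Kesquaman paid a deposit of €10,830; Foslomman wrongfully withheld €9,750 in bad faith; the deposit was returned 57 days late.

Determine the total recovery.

€33,501

Doubled: 2 × €9,750 = €19,500
Minimum €3,200: €19,500 meets the minimum, no increase.
Late-return penalty: 57 × €110 = €6,270
Damages plus late penalty: €19,500 + €6,270 = €25,770
Costs and fees: 30% of €25,770 = €7,731
Total recovery: €25,770 + €7,731 = €33,501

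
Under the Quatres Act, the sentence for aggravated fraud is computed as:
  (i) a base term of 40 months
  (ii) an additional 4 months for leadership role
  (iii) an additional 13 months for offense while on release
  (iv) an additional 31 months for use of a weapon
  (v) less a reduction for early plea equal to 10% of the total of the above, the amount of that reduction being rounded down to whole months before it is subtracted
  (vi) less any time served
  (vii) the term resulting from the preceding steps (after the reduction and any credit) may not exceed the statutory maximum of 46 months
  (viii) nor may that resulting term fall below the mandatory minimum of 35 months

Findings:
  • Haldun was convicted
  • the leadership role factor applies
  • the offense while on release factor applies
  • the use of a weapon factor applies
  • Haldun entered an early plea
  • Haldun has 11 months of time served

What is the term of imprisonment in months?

46 months

Leadership role enhancement: +4 months
Offense while on release enhancement: +13 months
Use of a weapon enhancement: +31 months
Adjusted term: 40 months + 4 months + 13 months + 31 months = 88 months
Early plea reduction: 10% of 88 months = 8 months (rounded down)
After reduction: 88 − 8 = 80 months
Less time served: 80 months − 11 months = 69 months
Cap at 46 months: 69 months exceeds the cap → 46 months
Minimum 35 months: 46 months meets the minimum, no increase.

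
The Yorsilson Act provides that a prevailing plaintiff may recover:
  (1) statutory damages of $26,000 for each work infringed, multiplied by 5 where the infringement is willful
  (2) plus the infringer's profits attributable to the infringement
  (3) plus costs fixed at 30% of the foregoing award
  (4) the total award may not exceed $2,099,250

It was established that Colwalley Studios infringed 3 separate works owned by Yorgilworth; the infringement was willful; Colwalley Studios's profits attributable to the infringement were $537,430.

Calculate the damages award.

$1,205,659

Statutory damages: 3 × $26,000 = $78,000
Multiplied by 5: 5 × $78,000 = $390,000
Combined award: $390,000 + $537,430 = $927,430
Costs: 30% of $927,430 = $278,229
Award plus costs: $927,430 + $278,229 = $1,205,659
Cap at $2,099,250: $1,205,659 is within the cap, no reduction.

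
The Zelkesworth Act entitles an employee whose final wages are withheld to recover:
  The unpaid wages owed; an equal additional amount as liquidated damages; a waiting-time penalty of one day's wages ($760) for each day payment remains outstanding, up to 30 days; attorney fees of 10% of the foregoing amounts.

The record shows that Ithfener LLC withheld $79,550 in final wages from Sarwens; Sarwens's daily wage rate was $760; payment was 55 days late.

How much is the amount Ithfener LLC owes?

$200,090

Liquidated damages (equal amount): $79,550
Penalty days: min(55, 30) = 30
Waiting-time penalty: 30 × $760 = $22,800
Subtotal: $79,550 + $79,550 + $22,800 = $181,900
Attorney fees: 10% of $181,900 = $18,190
Total award: $181,900 + $18,190 = $200,090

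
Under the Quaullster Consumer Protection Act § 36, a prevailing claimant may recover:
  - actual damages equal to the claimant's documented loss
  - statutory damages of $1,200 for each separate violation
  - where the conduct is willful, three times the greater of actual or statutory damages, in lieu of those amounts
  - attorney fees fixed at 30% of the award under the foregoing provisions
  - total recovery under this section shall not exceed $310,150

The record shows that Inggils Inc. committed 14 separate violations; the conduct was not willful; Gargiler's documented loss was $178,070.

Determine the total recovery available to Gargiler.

$253,331

Statutory damages: 14 × $1,200 = $16,800
Conduct not willful: the in-lieu enhancement does not apply.
Actual plus statutory damages: $178,070 + $16,800 = $194,870
Attorney fees: 30% of $194,870 = $58,461
Total before cap: $194,870 + $58,461 = $253,331
Cap at $310,150: $253,331 is within the cap, no reduction.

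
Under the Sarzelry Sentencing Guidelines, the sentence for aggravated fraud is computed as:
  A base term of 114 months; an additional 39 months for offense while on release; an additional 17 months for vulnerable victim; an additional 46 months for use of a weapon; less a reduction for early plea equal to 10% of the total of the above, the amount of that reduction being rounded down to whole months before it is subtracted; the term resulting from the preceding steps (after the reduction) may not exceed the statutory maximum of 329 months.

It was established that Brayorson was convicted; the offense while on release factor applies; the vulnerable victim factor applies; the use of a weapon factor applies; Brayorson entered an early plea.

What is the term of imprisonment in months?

195 months

Offense while on release enhancement: +39 months
Vulnerable victim enhancement: +17 months
Use of a weapon enhancement: +46 months
Adjusted term: 114 months + 39 months + 17 months + 46 months = 216 months
Early plea reduction: 10% of 216 months = 21 months (rounded down)
After reduction: 216 − 21 = 195 months
Cap at 329 months: 195 months is within the cap, no reduction.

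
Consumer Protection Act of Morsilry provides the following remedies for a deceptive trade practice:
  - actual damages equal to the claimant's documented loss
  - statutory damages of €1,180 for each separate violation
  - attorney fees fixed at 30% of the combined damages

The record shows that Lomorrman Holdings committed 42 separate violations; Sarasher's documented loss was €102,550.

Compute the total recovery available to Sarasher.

€197,743

Statutory damages: 42 × €1,180 = €49,560
Combined damages: €102,550 + €49,560 = €152,110
Attorney fees: 30% of €152,110 = €45,633
Total recovery: €152,110 + €45,633 = €197,743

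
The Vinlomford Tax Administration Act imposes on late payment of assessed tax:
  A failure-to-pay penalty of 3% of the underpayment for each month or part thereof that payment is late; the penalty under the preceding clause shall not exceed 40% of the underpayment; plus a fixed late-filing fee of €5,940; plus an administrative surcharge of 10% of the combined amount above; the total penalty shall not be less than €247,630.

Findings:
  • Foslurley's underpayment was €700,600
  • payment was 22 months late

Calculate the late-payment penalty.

Penalty: €314,798

Accrued rate: 3% × 22 = 66%, capped at 40% → 40%
Failure-to-pay penalty: 40% of €700,600 = €280,240
Penalty before surcharge: €280,240 + €5,940 = €286,180
Administrative surcharge: 10% of €286,180 = €28,618
Total penalty: €286,180 + €28,618 = €314,798
Minimum €247,630: €314,798 meets the minimum, no increase.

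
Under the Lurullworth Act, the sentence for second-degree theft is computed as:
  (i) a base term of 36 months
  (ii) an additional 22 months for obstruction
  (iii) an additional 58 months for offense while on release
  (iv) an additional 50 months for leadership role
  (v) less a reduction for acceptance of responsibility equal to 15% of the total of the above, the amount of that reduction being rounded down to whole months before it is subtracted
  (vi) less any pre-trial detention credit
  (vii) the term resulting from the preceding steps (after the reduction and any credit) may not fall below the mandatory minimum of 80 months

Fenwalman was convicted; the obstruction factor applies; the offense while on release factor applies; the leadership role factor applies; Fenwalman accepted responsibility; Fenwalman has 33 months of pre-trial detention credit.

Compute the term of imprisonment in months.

109 months

Obstruction enhancement: +22 months
Offense while on release enhancement: +58 months
Leadership role enhancement: +50 months
Adjusted term: 36 months + 22 months + 58 months + 50 months = 166 months
Acceptance of responsibility reduction: 15% of 166 months = 24 months (rounded down)
After reduction: 166 − 24 = 142 months
Less pre-trial detention credit: 142 months − 33 months = 109 months
Minimum 80 months: 109 months meets the minimum, no increase.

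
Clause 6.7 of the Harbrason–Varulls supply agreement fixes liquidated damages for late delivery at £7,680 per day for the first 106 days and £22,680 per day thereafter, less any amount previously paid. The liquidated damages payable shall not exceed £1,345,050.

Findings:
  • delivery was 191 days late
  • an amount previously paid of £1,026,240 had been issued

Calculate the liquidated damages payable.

£1,345,050

First 106 days: 106 × £7,680 = £814,080
Remaining days: (191 − 106) × £22,680 = £1,927,800
Accrued per-day damages: £814,080 + £1,927,800 = £2,741,880
Less amount previously paid: £2,741,880 − £1,026,240 = £1,715,640
Cap at £1,345,050: £1,715,640 exceeds the cap → £1,345,050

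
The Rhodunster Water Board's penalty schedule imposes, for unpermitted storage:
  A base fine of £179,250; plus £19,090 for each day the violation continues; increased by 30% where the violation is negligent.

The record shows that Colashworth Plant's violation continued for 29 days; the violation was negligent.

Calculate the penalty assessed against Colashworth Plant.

£952,718

Per-day component: 29 × £19,090 = £553,610
Base plus per-day: £179,250 + £553,610 = £732,860
Enhancement: 30% of £732,860 = £219,858
Enhanced fine: £732,860 + £219,858 = £952,718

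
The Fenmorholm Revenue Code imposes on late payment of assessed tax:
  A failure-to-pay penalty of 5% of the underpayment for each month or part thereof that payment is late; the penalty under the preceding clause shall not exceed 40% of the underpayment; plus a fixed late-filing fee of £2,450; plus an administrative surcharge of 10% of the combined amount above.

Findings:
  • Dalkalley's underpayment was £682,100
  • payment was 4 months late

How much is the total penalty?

Accrued rate: 5% × 4 = 20%, capped at 40% → 20%
Failure-to-pay penalty: 20% of £682,100 = £136,420
Penalty before surcharge: £136,420 + £2,450 = £138,870
Administrative surcharge: 10% of £138,870 = £13,887
Total penalty: £138,870 + £13,887 = £152,757

£152,757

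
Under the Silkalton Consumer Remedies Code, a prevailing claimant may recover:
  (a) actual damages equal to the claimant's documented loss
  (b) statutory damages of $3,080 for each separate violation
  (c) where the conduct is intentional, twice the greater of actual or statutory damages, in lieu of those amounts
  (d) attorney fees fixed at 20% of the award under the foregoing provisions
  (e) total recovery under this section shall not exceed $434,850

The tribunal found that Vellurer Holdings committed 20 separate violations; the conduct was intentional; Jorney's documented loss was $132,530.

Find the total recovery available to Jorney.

$318,072

Statutory damages: 20 × $3,080 = $61,600
Greater of actual damages ($132,530) or statutory damages ($61,600): $132,530
Doubled: 2 × $132,530 = $265,060
Attorney fees: 20% of $265,060 = $53,012
Total before cap: $265,060 + $53,012 = $318,072
Cap at $434,850: $318,072 is within the cap, no reduction.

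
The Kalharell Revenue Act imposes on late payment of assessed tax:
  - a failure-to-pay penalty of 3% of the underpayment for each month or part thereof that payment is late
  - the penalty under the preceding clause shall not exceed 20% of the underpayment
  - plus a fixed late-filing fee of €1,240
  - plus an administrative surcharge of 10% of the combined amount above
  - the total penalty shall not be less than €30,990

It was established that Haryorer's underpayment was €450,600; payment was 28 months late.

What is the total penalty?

€100,496

Accrued rate: 3% × 28 = 84%, capped at 20% → 20%
Failure-to-pay penalty: 20% of €450,600 = €90,120
Penalty before surcharge: €90,120 + €1,240 = €91,360
Administrative surcharge: 10% of €91,360 = €9,136
Total penalty: €91,360 + €9,136 = €100,496
Minimum €30,990: €100,496 meets the minimum, no increase.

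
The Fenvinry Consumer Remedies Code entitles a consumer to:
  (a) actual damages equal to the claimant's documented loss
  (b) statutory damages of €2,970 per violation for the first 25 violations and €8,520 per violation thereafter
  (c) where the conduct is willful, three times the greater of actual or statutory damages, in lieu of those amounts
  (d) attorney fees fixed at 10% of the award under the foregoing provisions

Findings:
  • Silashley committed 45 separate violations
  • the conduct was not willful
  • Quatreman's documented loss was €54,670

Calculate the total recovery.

First 25 violations: 25 × €2,970 = €74,250
Remaining violations: (45 − 25) × €8,520 = €170,400
Statutory damages: €74,250 + €170,400 = €244,650
Conduct not willful: the in-lieu enhancement does not apply.
Actual plus statutory damages: €54,670 + €244,650 = €299,320
Attorney fees: 10% of €299,320 = €29,932
Total recovery: €299,320 + €29,932 = €329,252

Total recovery: €329,252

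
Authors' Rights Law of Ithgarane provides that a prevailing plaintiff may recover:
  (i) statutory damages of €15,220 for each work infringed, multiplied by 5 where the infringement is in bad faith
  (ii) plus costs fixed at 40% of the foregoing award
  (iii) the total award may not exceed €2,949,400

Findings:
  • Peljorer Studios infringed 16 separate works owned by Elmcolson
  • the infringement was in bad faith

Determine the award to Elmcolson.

€1,704,640

Statutory damages: 16 × €15,220 = €243,520
Multiplied by 5: 5 × €243,520 = €1,217,600
Costs: 40% of €1,217,600 = €487,040
Award plus costs: €1,217,600 + €487,040 = €1,704,640
Cap at €2,949,400: €1,704,640 is within the cap, no reduction.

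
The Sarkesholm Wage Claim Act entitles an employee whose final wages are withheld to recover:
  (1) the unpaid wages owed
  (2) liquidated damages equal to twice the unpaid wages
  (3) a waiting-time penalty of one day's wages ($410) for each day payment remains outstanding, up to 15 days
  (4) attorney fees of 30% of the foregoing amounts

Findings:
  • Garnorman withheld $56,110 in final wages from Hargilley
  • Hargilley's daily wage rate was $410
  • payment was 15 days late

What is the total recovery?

$226,824

Doubled: 2 × $56,110 = $112,220
Penalty days: min(15, 15) = 15
Waiting-time penalty: 15 × $410 = $6,150
Subtotal: $56,110 + $112,220 + $6,150 = $174,480
Attorney fees: 30% of $174,480 = $52,344
Total award: $174,480 + $52,344 = $226,824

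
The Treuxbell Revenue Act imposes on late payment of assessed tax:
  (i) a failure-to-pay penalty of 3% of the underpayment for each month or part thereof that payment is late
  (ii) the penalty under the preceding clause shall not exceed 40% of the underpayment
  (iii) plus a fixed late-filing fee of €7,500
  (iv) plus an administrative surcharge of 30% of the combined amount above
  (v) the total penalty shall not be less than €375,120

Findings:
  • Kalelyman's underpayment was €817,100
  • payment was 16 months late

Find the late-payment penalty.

Accrued rate: 3% × 16 = 48%, capped at 40% → 40%
Failure-to-pay penalty: 40% of €817,100 = €326,840
Penalty before surcharge: €326,840 + €7,500 = €334,340
Administrative surcharge: 30% of €334,340 = €100,302
Total penalty: €334,340 + €100,302 = €434,642
Minimum €375,120: €434,642 meets the minimum, no increase.

€434,642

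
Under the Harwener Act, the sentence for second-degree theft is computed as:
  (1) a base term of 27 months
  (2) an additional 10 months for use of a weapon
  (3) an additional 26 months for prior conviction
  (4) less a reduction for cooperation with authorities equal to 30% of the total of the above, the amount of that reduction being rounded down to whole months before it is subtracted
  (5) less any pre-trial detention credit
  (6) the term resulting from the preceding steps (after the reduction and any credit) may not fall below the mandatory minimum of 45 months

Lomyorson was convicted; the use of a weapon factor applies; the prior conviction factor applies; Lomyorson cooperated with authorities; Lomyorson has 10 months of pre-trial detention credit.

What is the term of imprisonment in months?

45 months

Use of a weapon enhancement: +10 months
Prior conviction enhancement: +26 months
Adjusted term: 27 months + 10 months + 26 months = 63 months
Cooperation with authorities reduction: 30% of 63 months = 18 months (rounded down)
After reduction: 63 − 18 = 45 months
Less pre-trial detention credit: 45 months − 10 months = 35 months
Minimum 45 months: 35 months is below the minimum → 45 months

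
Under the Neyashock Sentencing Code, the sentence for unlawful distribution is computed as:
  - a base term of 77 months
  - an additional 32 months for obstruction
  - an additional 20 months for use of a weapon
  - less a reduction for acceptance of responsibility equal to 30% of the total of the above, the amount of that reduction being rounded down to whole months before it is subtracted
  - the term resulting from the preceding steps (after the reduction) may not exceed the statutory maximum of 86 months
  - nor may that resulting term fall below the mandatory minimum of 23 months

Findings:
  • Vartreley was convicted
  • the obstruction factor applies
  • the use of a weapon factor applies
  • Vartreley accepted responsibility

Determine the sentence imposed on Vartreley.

Sentence: 86 months

Obstruction enhancement: +32 months
Use of a weapon enhancement: +20 months
Adjusted term: 77 months + 32 months + 20 months = 129 months
Acceptance of responsibility reduction: 30% of 129 months = 38 months (rounded down)
After reduction: 129 − 38 = 91 months
Cap at 86 months: 91 months exceeds the cap → 86 months
Minimum 23 months: 86 months meets the minimum, no increase.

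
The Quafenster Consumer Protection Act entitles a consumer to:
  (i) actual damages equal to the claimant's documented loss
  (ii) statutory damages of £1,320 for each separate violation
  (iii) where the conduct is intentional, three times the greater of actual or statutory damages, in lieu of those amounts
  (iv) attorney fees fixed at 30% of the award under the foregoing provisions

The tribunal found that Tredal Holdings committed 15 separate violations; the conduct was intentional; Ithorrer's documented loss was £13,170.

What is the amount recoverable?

£77,220

Statutory damages: 15 × £1,320 = £19,800
Greater of actual damages (£13,170) or statutory damages (£19,800): £19,800
Trebled: 3 × £19,800 = £59,400
Attorney fees: 30% of £59,400 = £17,820
Total recovery: £59,400 + £17,820 = £77,220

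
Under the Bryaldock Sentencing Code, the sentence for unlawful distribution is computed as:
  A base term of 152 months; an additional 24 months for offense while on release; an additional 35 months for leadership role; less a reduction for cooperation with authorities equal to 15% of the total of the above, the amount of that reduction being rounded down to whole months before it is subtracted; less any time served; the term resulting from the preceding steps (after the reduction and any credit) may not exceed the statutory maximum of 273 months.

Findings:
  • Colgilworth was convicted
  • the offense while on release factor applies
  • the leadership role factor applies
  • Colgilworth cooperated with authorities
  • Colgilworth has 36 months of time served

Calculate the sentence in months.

Sentence: 144 months

Offense while on release enhancement: +24 months
Leadership role enhancement: +35 months
Adjusted term: 152 months + 24 months + 35 months = 211 months
Cooperation with authorities reduction: 15% of 211 months = 31 months (rounded down)
After reduction: 211 − 31 = 180 months
Less time served: 180 months − 36 months = 144 months
Cap at 273 months: 144 months is within the cap, no reduction.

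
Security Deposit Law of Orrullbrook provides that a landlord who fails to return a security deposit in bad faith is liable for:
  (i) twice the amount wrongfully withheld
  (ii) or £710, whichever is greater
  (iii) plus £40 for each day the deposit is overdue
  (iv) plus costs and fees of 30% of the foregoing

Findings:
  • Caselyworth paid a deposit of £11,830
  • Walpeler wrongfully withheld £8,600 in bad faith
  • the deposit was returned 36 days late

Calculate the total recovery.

Recovery: £24,232

Doubled: 2 × £8,600 = £17,200
Minimum £710: £17,200 meets the minimum, no increase.
Late-return penalty: 36 × £40 = £1,440
Damages plus late penalty: £17,200 + £1,440 = £18,640
Costs and fees: 30% of £18,640 = £5,592
Total recovery: £18,640 + £5,592 = £24,232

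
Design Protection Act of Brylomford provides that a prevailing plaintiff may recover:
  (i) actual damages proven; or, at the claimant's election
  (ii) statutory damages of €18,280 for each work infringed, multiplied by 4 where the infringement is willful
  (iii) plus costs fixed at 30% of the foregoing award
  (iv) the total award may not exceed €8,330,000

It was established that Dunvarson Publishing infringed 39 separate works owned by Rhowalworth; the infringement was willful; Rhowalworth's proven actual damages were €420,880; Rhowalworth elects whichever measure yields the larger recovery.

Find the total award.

Statutory damages: 39 × €18,280 = €712,920
Multiplied by 4: 4 × €712,920 = €2,851,680
Greater of actual damages (€420,880) or enhanced statutory damages (€2,851,680): €2,851,680
Costs: 30% of €2,851,680 = €855,504
Award plus costs: €2,851,680 + €855,504 = €3,707,184
Cap at €8,330,000: €3,707,184 is within the cap, no reduction.

€3,707,184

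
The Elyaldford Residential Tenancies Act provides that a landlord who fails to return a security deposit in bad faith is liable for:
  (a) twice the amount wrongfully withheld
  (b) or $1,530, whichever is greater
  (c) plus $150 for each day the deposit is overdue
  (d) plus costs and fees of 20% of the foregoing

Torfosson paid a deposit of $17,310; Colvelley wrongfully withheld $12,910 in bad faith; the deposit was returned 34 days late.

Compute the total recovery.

$37,104

Doubled: 2 × $12,910 = $25,820
Minimum $1,530: $25,820 meets the minimum, no increase.
Late-return penalty: 34 × $150 = $5,100
Damages plus late penalty: $25,820 + $5,100 = $30,920
Costs and fees: 20% of $30,920 = $6,184
Total recovery: $30,920 + $6,184 = $37,104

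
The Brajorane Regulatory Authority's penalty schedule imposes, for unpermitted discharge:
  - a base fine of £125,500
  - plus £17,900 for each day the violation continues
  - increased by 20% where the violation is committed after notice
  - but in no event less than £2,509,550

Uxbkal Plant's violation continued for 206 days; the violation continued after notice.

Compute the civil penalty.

£4,575,480

Per-day component: 206 × £17,900 = £3,687,400
Base plus per-day: £125,500 + £3,687,400 = £3,812,900
Enhancement: 20% of £3,812,900 = £762,580
Enhanced fine: £3,812,900 + £762,580 = £4,575,480
Minimum £2,509,550: £4,575,480 meets the minimum, no increase.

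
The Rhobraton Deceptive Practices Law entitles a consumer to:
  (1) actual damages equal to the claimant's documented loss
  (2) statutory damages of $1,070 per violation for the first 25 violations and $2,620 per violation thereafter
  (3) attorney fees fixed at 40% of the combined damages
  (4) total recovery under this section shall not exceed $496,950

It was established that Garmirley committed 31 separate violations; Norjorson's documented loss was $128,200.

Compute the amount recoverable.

First 25 violations: 25 × $1,070 = $26,750
Remaining violations: (31 − 25) × $2,620 = $15,720
Statutory damages: $26,750 + $15,720 = $42,470
Combined damages: $128,200 + $42,470 = $170,670
Attorney fees: 40% of $170,670 = $68,268
Total before cap: $170,670 + $68,268 = $238,938
Cap at $496,950: $238,938 is within the cap, no reduction.

$238,938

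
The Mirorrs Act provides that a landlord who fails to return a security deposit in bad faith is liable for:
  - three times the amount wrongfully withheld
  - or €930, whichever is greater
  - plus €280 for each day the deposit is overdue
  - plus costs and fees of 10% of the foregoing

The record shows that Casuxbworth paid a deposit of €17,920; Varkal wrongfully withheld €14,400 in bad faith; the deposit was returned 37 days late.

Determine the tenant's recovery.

€58,916

Trebled: 3 × €14,400 = €43,200
Minimum €930: €43,200 meets the minimum, no increase.
Late-return penalty: 37 × €280 = €10,360
Damages plus late penalty: €43,200 + €10,360 = €53,560
Costs and fees: 10% of €53,560 = €5,356
Total recovery: €53,560 + €5,356 = €58,916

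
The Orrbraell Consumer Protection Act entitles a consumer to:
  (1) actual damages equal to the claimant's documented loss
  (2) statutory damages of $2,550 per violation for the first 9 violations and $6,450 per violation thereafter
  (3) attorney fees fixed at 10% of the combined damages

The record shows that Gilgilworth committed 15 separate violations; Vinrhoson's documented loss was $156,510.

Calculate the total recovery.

First 9 violations: 9 × $2,550 = $22,950
Remaining violations: (15 − 9) × $6,450 = $38,700
Statutory damages: $22,950 + $38,700 = $61,650
Combined damages: $156,510 + $61,650 = $218,160
Attorney fees: 10% of $218,160 = $21,816
Total recovery: $218,160 + $21,816 = $239,976

$239,976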